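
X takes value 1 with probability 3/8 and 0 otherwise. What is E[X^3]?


For Bernoulli: X in {0,1}
E[X^3] = 0^3*(1-3/8) + 1^3*3/8 = 3/8

3/8


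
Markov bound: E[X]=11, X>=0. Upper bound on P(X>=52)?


Markov: P(X >= a) <= E[X]/a
P(X >= 52) <= 11/52

11/52


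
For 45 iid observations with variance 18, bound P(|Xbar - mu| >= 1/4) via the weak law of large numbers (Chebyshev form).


Var(Xbar) = Var(X)/n = 18/45
Chebyshev: P(|Xbar-mu| >= 1/4) <= Var(Xbar)/(1/4)^2 = (2/5)/(1/16) = 32/5
Bound exceeds 1, so trivial bound: 1

1


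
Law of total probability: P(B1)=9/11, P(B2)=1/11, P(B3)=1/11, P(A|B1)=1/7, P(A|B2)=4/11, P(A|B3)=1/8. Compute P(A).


P(A) = P(A|B1)P(B1) + P(A|B2)P(B2) + P(A|B3)P(B3)
= 1/7*9/11 + 4/11*1/11 + 1/8*1/11
= 9/77 + 4/121 + 1/88 = 1093/6776

1093/6776


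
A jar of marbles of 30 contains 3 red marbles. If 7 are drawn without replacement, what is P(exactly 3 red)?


P(X=3) = C(3,3)*C(27,4) / C(30,7)
= 1*17550 / 2035800
= 17550/2035800 = 1/116

1/116


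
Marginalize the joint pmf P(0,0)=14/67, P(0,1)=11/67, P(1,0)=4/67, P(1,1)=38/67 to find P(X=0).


P(X=0) = P(0,0)+P(0,1) = 14/67 + 11/67 = 25/67

25/67


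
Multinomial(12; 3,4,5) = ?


12! = 479001600
Denominator: 3!=6 * 4!=24 * 5!=120
Coefficient = 479001600 / 17280 = 27720

27720


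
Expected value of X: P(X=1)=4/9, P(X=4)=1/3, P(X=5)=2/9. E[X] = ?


E[X] = sum(x * P(x))
= 1*4/9 + 4*1/3 + 5*2/9
= 26/9

26/9


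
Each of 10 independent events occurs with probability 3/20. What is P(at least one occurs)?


P(at least one) = 1 - P(none)
P(none) = (1 - 3/20)^10 = (17/20)^10 = 2015993900449/10240000000000
P(at least one) = 1 - 2015993900449/10240000000000 = 8224006099551/10240000000000

8224006099551/10240000000000


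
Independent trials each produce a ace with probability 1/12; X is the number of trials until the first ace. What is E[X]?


For geometric (trials until first success), E[X] = 1/p = 1/(1/12) = 12

12


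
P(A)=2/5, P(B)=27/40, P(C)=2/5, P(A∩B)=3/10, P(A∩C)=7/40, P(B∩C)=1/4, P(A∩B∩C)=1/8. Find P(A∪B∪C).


P(A∪B∪C) = P(A)+P(B)+P(C) - P(AB)-P(AC)-P(BC) + P(ABC)
= 2/5+27/40+2/5 - 3/10-7/40-1/4 + 1/8
= 7/8

7/8


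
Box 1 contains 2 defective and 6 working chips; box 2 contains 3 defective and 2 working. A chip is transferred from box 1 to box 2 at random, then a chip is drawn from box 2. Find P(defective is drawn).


P(transfer defective) = 2/8 = 1/4; P(transfer working) = 3/4
If defective transferred: Urn II has 4 defective of 6, so P(defective|defective moved) = 2/3
If working transferred: Urn II has 3 defective of 6, so P(defective|working moved) = 1/2
By total probability: P(defective) = 1/4*2/3 + 3/4*1/2 = 13/24

13/24


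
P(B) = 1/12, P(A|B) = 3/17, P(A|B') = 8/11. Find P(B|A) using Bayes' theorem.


P(A) = P(A|B)P(B) + P(A|B')P(B') = 3/17*1/12 + 8/11*11/12 = 139/204
P(B|A) = P(A|B)P(B)/P(A) = (1/68)/(139/204) = 3/139

3/139


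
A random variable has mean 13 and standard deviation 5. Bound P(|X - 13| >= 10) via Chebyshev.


k = 10/5 = 2
Chebyshev: P(|X-mu| >= k*sigma) <= 1/k^2 = 1/2^2 = 1/4

1/4


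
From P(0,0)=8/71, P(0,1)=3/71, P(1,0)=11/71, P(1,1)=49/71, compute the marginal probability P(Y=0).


P(Y=0) = P(0,0)+P(1,0) = 8/71 + 11/71 = 19/71

19/71


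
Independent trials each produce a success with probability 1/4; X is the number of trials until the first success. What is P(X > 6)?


P(X > 6) = P(first 6 trials all fail) = (1-p)^6 = (3/4)^6 = 729/4096

729/4096


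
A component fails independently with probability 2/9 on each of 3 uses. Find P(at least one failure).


P(at least one) = 1 - P(none)
P(none) = (1 - 2/9)^3 = (7/9)^3 = 343/729
P(at least one) = 1 - 343/729 = 386/729

386/729


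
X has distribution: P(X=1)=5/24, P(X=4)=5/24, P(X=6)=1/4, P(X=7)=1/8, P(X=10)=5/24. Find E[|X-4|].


E[|X-4|] = sum(g(x)*P(x))
= 3*5/24 + 0*5/24 + 2*1/4 + 3*1/8 + 6*5/24
= 11/4

11/4


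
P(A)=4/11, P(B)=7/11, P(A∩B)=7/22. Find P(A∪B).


P(A∪B) = P(A) + P(B) - P(A∩B)
= 4/11 + 7/11 - 7/22 = 15/22

15/22


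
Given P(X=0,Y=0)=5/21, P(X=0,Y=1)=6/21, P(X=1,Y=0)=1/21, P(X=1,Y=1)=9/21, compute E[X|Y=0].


P(Y=0) = 6/21
E[X|Y=0] = (0*5 + 1*1)/6 = 1/6

1/6


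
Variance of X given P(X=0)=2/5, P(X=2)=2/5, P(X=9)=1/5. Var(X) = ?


E[X] = 13/5, E[X^2] = 89/5
Var(X) = E[X^2] - (E[X])^2 = 89/5 - (13/5)^2 = 276/25

276/25


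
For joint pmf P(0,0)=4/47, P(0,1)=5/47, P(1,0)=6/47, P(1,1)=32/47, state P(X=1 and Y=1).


Read from table: P(X=1, Y=1) = 32/47

32/47


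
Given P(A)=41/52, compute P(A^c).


P(A') = 1 - P(A) = 1 - 41/52 = 11/52

11/52


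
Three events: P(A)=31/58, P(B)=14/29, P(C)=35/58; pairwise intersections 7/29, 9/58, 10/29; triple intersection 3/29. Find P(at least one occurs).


P(A∪B∪C) = P(A)+P(B)+P(C) - P(AB)-P(AC)-P(BC) + P(ABC)
= 31/58+14/29+35/58 - 7/29-9/58-10/29 + 3/29
= 57/58

57/58


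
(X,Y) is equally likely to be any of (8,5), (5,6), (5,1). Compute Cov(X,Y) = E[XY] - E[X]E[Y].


E[X]=6, E[Y]=4, E[XY]=25
Cov(X,Y) = E[XY] - E[X]E[Y] = 25 - 6*4 = 1

1


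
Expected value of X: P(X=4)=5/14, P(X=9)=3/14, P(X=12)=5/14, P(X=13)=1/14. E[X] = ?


E[X] = sum(x * P(x))
= 4*5/14 + 9*3/14 + 12*5/14 + 13*1/14
= 60/7

60/7


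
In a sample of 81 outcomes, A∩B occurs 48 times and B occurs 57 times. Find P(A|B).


P(A|B) = P(A∩B)/P(B) = (48/81)/(57/81) = 48/57 = 16/19

16/19


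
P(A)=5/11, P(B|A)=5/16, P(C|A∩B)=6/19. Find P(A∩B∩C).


P(A∩B∩C) = P(A) * P(B|A) * P(C|A∩B)
= 5/11 * 5/16 * 6/19
= 25/176 * 6/19 = 75/1672

75/1672


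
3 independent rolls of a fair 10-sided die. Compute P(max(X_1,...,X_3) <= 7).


P(max <= 7) = P(all X_i <= 7) = (P(X_1 <= 7))^3
= (7/10)^3 = 343/1000

343/1000


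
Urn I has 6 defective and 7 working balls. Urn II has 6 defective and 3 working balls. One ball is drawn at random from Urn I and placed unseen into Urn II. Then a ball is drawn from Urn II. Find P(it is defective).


P(transfer defective) = 6/13; P(transfer working) = 7/13
If defective transferred: Urn II has 7 defective of 10, so P(defective|defective moved) = 7/10
If working transferred: Urn II has 6 defective of 10, so P(defective|working moved) = 3/5
By total probability: P(defective) = 6/13*7/10 + 7/13*3/5 = 42/65

42/65


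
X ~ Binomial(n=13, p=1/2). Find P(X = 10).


P(X=10) = C(13,10) * p^10 * (1-p)^3
= 286 * 1/1024 * 1/8
= 143/4096

143/4096


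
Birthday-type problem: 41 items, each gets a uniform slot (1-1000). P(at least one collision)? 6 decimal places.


P(all different) = prod((1000-i)/1000 for i=0..40) = 0.435483
P(at least one match) = 1 - 0.435483 = 0.564517

0.564517


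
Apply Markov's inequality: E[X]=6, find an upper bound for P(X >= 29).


Markov: P(X >= a) <= E[X]/a
P(X >= 29) <= 6/29

6/29


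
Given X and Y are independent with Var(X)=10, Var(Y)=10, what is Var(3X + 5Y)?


Independence => Cov(X,Y)=0
Var(3X + 5Y) = 3^2*Var(X) + 5^2*Var(Y)
= 9*10 + 25*10 = 340

340


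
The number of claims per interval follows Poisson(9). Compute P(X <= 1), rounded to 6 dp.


P(X<=1) = e^(-9)*9^0/0! + e^(-9)*9^1/1!
≈ 0.0001234098 + 0.0011106882
= 0.0012340980
≈ 0.001234

0.001234


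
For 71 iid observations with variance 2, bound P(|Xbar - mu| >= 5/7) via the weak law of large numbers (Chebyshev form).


Var(Xbar) = Var(X)/n = 2/71
Chebyshev: P(|Xbar-mu| >= 5/7) <= Var(Xbar)/(5/7)^2 = (2/71)/(25/49) = 98/1775

98/1775


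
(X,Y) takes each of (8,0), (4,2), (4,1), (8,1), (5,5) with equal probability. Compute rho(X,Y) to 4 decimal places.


Cov(X,Y) = -1.4400, Var(X) = 3.3600, Var(Y) = 2.9600
rho = Cov/(sqrt(VarX)*sqrt(VarY)) = -0.4566

-0.4566


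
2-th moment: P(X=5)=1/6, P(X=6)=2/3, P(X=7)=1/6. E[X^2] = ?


E[X^2] = sum(x^2 * P(x))
= 25*1/6 + 36*2/3 + 49*1/6
= 109/3

109/3


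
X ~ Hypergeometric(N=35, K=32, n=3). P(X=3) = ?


P(X=3) = C(32,3)*C(3,0) / C(35,3)
= 4960*1 / 6545
= 4960/6545 = 992/1309

992/1309


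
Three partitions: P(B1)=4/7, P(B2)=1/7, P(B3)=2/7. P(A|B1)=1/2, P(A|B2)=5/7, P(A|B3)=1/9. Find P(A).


P(A) = P(A|B1)P(B1) + P(A|B2)P(B2) + P(A|B3)P(B3)
= 1/2*4/7 + 5/7*1/7 + 1/9*2/7
= 2/7 + 5/49 + 2/63 = 185/441

185/441


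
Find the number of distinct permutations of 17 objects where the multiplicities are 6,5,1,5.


17! = 355687428096000
Denominator: 6!=720 * 5!=120 * 1!=1 * 5!=120
Coefficient = 355687428096000 / 10368000 = 34306272

34306272


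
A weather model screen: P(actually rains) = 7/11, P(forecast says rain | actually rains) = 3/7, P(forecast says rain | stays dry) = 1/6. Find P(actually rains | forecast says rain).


P(A) = P(A|B)P(B) + P(A|B')P(B') = 3/7*7/11 + 1/6*4/11 = 1/3
P(B|A) = P(A|B)P(B)/P(A) = (3/11)/(1/3) = 9/11

9/11


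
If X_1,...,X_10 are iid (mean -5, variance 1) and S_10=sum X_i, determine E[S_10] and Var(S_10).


E[S_n] = n*mu = 10*-5 = -50
Var(S_n) = n*sigma^2 = 10*1 = 10

E[S_10]=-50, Var(S_10)=10


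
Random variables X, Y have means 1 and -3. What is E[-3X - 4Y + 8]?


E[-3X - 4Y + 8] = -3*E[X] - 4*E[Y] + 8
= (-3)*(1) + (-4)*(-3) + (8)
= -3 + 12 + 8 = 17

17


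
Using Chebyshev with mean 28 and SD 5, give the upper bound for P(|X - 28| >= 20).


k = 20/5 = 4
Chebyshev: P(|X-mu| >= k*sigma) <= 1/k^2 = 1/4^2 = 1/16

1/16


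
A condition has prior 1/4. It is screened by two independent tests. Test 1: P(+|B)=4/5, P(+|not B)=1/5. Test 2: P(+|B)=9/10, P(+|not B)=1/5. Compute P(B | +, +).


After test 1: P(+) = 4/5*1/4 + 1/5*3/4 = 7/20
P(B|+) = (1/5)/(7/20) = 4/7
After test 2 (use post1 as new prior): P(+) = 9/10*4/7 + 1/5*3/7 = 3/5
P(B|+,+) = (18/35)/(3/5) = 6/7

6/7


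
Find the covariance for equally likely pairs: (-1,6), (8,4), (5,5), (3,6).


E[X]=15/4, E[Y]=21/4, E[XY]=69/4
Cov(X,Y) = E[XY] - E[X]E[Y] = 69/4 - 15/4*21/4 = -39/16

-39/16


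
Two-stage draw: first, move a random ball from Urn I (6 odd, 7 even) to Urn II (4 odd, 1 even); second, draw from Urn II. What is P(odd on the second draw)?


P(transfer odd) = 6/13; P(transfer even) = 7/13
If odd transferred: Urn II has 5 odd of 6, so P(odd|odd moved) = 5/6
If even transferred: Urn II has 4 odd of 6, so P(odd|even moved) = 2/3
By total probability: P(odd) = 6/13*5/6 + 7/13*2/3 = 29/39

29/39


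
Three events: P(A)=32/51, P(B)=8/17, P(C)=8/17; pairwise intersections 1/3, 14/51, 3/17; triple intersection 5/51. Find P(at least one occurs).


P(A∪B∪C) = P(A)+P(B)+P(C) - P(AB)-P(AC)-P(BC) + P(ABC)
= 32/51+8/17+8/17 - 1/3-14/51-3/17 + 5/51
= 15/17

15/17


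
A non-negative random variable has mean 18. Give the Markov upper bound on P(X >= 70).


Markov: P(X >= a) <= E[X]/a
P(X >= 70) <= 18/70 = 9/35

9/35


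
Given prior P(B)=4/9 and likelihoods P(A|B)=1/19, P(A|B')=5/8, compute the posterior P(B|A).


P(A) = P(A|B)P(B) + P(A|B')P(B') = 1/19*4/9 + 5/8*5/9 = 169/456
P(B|A) = P(A|B)P(B)/P(A) = (4/171)/(169/456) = 32/507

32/507


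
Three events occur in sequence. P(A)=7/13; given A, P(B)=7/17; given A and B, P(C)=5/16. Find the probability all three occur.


P(A∩B∩C) = P(A) * P(B|A) * P(C|A∩B)
= 7/13 * 7/17 * 5/16
= 49/221 * 5/16 = 245/3536

245/3536


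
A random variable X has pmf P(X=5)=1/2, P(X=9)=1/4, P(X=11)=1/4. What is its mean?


E[X] = sum(x * P(x))
= 5*1/2 + 9*1/4 + 11*1/4
= 15/2

15/2


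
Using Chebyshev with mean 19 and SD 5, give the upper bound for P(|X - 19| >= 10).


k = 10/5 = 2
Chebyshev: P(|X-mu| >= k*sigma) <= 1/k^2 = 1/2^2 = 1/4

1/4


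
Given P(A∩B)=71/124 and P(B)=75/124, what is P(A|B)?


P(A|B) = P(A∩B)/P(B) = (71/124)/(75/124) = 71/75

71/75


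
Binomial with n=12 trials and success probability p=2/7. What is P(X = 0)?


P(X=0) = C(12,0) * p^0 * (1-p)^12
= 1 * 1 * 244140625/13841287201
= 244140625/13841287201

244140625/13841287201


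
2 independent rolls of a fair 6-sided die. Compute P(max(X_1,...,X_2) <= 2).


P(max <= 2) = P(all X_i <= 2) = (P(X_1 <= 2))^2
= (2/6)^2 = (1/3)^2 = 1/9

1/9


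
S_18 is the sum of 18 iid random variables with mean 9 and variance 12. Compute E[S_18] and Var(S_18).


E[S_n] = n*mu = 18*9 = 162
Var(S_n) = n*sigma^2 = 18*12 = 216

E[S_18]=162, Var(S_18)=216


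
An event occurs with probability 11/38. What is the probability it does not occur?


P(A') = 1 - P(A) = 1 - 11/38 = 27/38

27/38


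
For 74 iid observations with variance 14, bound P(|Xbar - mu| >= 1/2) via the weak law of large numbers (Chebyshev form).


Var(Xbar) = Var(X)/n = 14/74
Chebyshev: P(|Xbar-mu| >= 1/2) <= Var(Xbar)/(1/2)^2 = (7/37)/(1/4) = 28/37

28/37


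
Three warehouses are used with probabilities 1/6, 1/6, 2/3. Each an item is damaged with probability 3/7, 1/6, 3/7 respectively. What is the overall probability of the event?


P(A) = P(A|B1)P(B1) + P(A|B2)P(B2) + P(A|B3)P(B3)
= 3/7*1/6 + 1/6*1/6 + 3/7*2/3
= 1/14 + 1/36 + 2/7 = 97/252

97/252


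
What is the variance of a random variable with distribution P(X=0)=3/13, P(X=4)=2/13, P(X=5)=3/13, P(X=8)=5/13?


E[X] = 63/13, E[X^2] = 427/13
Var(X) = E[X^2] - (E[X])^2 = 427/13 - (63/13)^2 = 1582/169

1582/169


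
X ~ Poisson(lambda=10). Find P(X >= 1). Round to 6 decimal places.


P(X>=1) = 1 - P(X<=0) = 1 - (e^(-10)*10^0/0!)
≈ 1 - 0.0000453999 = 0.9999546001
≈ 0.999955

0.999955


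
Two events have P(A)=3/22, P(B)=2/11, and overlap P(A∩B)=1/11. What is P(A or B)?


P(A∪B) = P(A) + P(B) - P(A∩B)
= 3/22 + 2/11 - 1/11 = 5/22

5/22


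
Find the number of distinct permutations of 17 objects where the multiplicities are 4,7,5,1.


17! = 355687428096000
Denominator: 4!=24 * 7!=5040 * 5!=120 * 1!=1
Coefficient = 355687428096000 / 14515200 = 24504480

24504480


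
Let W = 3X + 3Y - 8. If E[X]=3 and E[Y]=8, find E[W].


E[3X + 3Y - 8] = 3*E[X] + 3*E[Y] - 8
= (3)*(3) + (3)*(8) + (-8)
= 9 + 24 - 8 = 25

25


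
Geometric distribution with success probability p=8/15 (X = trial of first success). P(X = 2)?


P(X=2) = (1-p)^1 * p = (7/15)^1 * 8/15
= 7/15 * 8/15 = 56/225

56/225


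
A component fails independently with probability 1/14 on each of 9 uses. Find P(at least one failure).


P(at least one) = 1 - P(none)
P(none) = (1 - 1/14)^9 = (13/14)^9 = 10604499373/20661046784
P(at least one) = 1 - 10604499373/20661046784 = 10056547411/20661046784

10056547411/20661046784


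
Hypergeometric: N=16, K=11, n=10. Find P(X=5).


P(X=5) = C(11,5)*C(5,5) / C(16,10)
= 462*1 / 8008
= 462/8008 = 3/52

3/52


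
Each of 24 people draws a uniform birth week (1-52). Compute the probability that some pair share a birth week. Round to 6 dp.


P(all different) = prod((52-i)/52 for i=0..23) = 0.001732
P(at least one match) = 1 - 0.001732 = 0.998268

0.998268


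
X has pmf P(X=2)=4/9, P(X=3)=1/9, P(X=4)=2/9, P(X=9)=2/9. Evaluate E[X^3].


E[X^3] = sum(x^3 * P(x))
= 8*4/9 + 27*1/9 + 64*2/9 + 729*2/9
= 1645/9

1645/9


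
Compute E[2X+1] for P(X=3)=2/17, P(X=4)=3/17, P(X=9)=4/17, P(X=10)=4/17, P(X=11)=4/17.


E[2X+1] = sum(g(x)*P(x))
= 7*2/17 + 9*3/17 + 19*4/17 + 21*4/17 + 23*4/17
= 293/17

293/17


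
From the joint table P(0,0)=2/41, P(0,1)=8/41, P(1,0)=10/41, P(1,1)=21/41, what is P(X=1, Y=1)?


Read from table: P(X=1, Y=1) = 21/41

21/41


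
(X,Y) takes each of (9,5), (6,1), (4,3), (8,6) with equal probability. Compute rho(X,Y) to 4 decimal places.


Cov(X,Y) = 2.4375, Var(X) = 3.6875, Var(Y) = 3.6875
rho = Cov/(sqrt(VarX)*sqrt(VarY)) = 0.6610

0.6610


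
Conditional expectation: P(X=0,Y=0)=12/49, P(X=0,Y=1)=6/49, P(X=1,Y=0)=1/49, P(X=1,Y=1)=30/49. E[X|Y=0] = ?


P(Y=0) = 13/49
E[X|Y=0] = (0*12 + 1*1)/13 = 1/13

1/13


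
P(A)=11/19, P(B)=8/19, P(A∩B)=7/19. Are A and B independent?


P(A)*P(B) = 11/19*8/19 = 88/361
P(A∩B) = 7/19 != 88/361, so not independent

No, A and B are not independent


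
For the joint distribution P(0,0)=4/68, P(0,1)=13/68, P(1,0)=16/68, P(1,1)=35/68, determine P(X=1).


P(X=1) = P(1,0)+P(1,1) = 16/68 + 35/68 = 51/68 = 3/4

3/4


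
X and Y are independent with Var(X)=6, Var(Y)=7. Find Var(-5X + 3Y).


Independence => Cov(X,Y)=0
Var(-5X + 3Y) = (-5)^2*Var(X) + 3^2*Var(Y)
= 25*6 + 9*7 = 213

213


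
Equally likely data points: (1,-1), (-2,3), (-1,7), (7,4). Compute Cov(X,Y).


E[X]=5/4, E[Y]=13/4, E[XY]=7/2
Cov(X,Y) = E[XY] - E[X]E[Y] = 7/2 - 5/4*13/4 = -9/16

-9/16


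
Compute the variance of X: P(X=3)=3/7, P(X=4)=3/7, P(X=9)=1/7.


E[X] = 30/7, E[X^2] = 156/7
Var(X) = E[X^2] - (E[X])^2 = 156/7 - (30/7)^2 = 192/49

192/49


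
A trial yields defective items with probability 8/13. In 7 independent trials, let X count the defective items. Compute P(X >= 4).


P(X>=4) = P(X=4) + P(X=5) + P(X=6) + P(X=7)
= 17920000/62748517 + 17203200/62748517 + 9175040/62748517 + 2097152/62748517
= 46395392/62748517

46395392/62748517


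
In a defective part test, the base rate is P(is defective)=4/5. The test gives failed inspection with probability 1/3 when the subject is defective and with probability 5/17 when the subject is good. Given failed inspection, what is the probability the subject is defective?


P(A) = P(A|B)P(B) + P(A|B')P(B') = 1/3*4/5 + 5/17*1/5 = 83/255
P(B|A) = P(A|B)P(B)/P(A) = (4/15)/(83/255) = 68/83

68/83


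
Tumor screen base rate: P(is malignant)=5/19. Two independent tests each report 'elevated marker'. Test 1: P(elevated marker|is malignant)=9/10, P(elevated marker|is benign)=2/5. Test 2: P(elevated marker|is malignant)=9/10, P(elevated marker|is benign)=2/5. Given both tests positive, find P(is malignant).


After test 1: P(+) = 9/10*5/19 + 2/5*14/19 = 101/190
P(B|+) = (9/38)/(101/190) = 45/101
After test 2 (use post1 as new prior): P(+) = 9/10*45/101 + 2/5*56/101 = 629/1010
P(B|+,+) = (81/202)/(629/1010) = 405/629

405/629


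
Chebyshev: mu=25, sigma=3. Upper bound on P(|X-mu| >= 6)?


k = 6/3 = 2
Chebyshev: P(|X-mu| >= k*sigma) <= 1/k^2 = 1/2^2 = 1/4

1/4


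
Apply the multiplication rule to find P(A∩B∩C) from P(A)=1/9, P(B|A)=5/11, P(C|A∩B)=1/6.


P(A∩B∩C) = P(A) * P(B|A) * P(C|A∩B)
= 1/9 * 5/11 * 1/6
= 5/99 * 1/6 = 5/594

5/594


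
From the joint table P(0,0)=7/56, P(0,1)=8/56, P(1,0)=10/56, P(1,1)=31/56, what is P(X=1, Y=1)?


Read from table: P(X=1, Y=1) = 31/56

31/56


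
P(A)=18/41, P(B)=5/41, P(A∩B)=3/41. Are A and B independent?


P(A)*P(B) = 18/41*5/41 = 90/1681
P(A∩B) = 3/41 != 90/1681, so not independent

No, A and B are not independent


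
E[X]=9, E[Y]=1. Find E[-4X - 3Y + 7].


E[-4X - 3Y + 7] = -4*E[X] - 3*E[Y] + 7
= (-4)*(9) + (-3)*(1) + (7)
= -36 - 3 + 7 = -32

-32


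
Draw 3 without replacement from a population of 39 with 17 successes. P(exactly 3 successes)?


P(X=3) = C(17,3)*C(22,0) / C(39,3)
= 680*1 / 9139
= 680/9139

680/9139


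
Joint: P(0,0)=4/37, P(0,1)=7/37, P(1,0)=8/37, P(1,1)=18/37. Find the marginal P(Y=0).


P(Y=0) = P(0,0)+P(1,0) = 4/37 + 8/37 = 12/37

12/37


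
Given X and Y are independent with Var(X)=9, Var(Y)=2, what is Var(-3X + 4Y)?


Independence => Cov(X,Y)=0
Var(-3X + 4Y) = (-3)^2*Var(X) + 4^2*Var(Y)
= 9*9 + 16*2 = 113

113


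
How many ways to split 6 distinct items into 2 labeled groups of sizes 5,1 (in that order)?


6! = 720
Denominator: 5!=120 * 1!=1
Coefficient = 720 / 120 = 6

6


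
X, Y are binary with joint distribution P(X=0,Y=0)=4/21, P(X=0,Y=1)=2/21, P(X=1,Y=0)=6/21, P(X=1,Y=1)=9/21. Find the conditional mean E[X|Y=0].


P(Y=0) = 10/21
E[X|Y=0] = (0*4 + 1*6)/10 = 6/10 = 3/5

3/5


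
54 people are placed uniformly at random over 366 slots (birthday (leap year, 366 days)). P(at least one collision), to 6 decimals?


P(all different) = prod((366-i)/366 for i=0..53) = 0.016316
P(at least one match) = 1 - 0.016316 = 0.983684

0.983684


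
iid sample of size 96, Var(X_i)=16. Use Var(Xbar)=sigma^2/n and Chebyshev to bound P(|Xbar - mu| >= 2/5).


Var(Xbar) = Var(X)/n = 16/96
Chebyshev: P(|Xbar-mu| >= 2/5) <= Var(Xbar)/(2/5)^2 = (1/6)/(4/25) = 25/24
Bound exceeds 1, so trivial bound: 1

1


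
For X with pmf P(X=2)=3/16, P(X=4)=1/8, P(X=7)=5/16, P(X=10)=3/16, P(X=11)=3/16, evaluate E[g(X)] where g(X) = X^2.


E[X^2] = sum(g(x)*P(x))
= 4*3/16 + 16*1/8 + 49*5/16 + 100*3/16 + 121*3/16
= 119/2

119/2


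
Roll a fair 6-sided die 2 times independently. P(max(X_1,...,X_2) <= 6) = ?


P(max <= 6) = P(all X_i <= 6) = (P(X_1 <= 6))^2
= (6/6)^2 = 1^2 = 1

1


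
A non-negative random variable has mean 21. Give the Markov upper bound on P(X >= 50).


Markov: P(X >= a) <= E[X]/a
P(X >= 50) <= 21/50

21/50


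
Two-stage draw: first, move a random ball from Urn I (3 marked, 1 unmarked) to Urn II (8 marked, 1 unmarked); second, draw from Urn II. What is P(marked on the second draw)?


P(transfer marked) = 3/4; P(transfer unmarked) = 1/4
If marked transferred: Urn II has 9 marked of 10, so P(marked|marked moved) = 9/10
If unmarked transferred: Urn II has 8 marked of 10, so P(marked|unmarked moved) = 4/5
By total probability: P(marked) = 3/4*9/10 + 1/4*4/5 = 7/8

7/8


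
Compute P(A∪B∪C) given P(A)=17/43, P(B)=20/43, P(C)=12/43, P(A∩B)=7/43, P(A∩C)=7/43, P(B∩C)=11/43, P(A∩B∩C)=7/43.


P(A∪B∪C) = P(A)+P(B)+P(C) - P(AB)-P(AC)-P(BC) + P(ABC)
= 17/43+20/43+12/43 - 7/43-7/43-11/43 + 7/43
= 31/43

31/43


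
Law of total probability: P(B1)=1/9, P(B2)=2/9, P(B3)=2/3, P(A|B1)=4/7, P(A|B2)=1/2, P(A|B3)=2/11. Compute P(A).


P(A) = P(A|B1)P(B1) + P(A|B2)P(B2) + P(A|B3)P(B3)
= 4/7*1/9 + 1/2*2/9 + 2/11*2/3
= 4/63 + 1/9 + 4/33 = 205/693

205/693


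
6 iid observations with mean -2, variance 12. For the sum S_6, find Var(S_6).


By independence, Var(S_n) = n*Var(X_1) = 6*12 = 72

72


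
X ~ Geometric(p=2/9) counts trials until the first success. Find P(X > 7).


P(X > 7) = P(first 7 trials all fail) = (1-p)^7 = (7/9)^7 = 823543/4782969

823543/4782969


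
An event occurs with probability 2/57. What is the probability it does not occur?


P(A') = 1 - P(A) = 1 - 2/57 = 55/57

55/57


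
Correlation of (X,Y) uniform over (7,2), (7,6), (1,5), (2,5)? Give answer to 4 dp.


Cov(X,Y) = -1.3750, Var(X) = 7.6875, Var(Y) = 2.2500
rho = Cov/(sqrt(VarX)*sqrt(VarY)) = -0.3306

-0.3306


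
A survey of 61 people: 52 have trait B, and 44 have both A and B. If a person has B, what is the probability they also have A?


P(A|B) = P(A∩B)/P(B) = (44/61)/(52/61) = 44/52 = 11/13

11/13


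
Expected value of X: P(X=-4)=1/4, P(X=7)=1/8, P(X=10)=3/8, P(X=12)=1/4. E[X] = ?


E[X] = sum(x * P(x))
= -4*1/4 + 7*1/8 + 10*3/8 + 12*1/4
= 53/8

53/8


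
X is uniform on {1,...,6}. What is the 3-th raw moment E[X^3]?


E[X^3] = (1/6) * sum(x^3 for x=1..6)
= 441/6 = 147/2

147/2


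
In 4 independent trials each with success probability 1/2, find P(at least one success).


P(at least one) = 1 - P(none)
P(none) = (1 - 1/2)^4 = (1/2)^4 = 1/16
P(at least one) = 1 - 1/16 = 15/16

15/16


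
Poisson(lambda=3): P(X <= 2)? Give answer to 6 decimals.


P(X<=2) = e^(-3)*3^0/0! + e^(-3)*3^1/1! + e^(-3)*3^2/2!
≈ 0.0497870684 + 0.1493612051 + 0.2240418077
= 0.4231900812
≈ 0.423190

0.423190


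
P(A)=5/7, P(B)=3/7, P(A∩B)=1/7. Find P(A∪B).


P(A∪B) = P(A) + P(B) - P(A∩B)
= 5/7 + 3/7 - 1/7 = 1

1


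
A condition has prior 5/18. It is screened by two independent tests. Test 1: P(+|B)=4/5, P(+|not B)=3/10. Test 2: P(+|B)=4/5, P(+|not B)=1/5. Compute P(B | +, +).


After test 1: P(+) = 4/5*5/18 + 3/10*13/18 = 79/180
P(B|+) = (2/9)/(79/180) = 40/79
After test 2 (use post1 as new prior): P(+) = 4/5*40/79 + 1/5*39/79 = 199/395
P(B|+,+) = (32/79)/(199/395) = 160/199

160/199


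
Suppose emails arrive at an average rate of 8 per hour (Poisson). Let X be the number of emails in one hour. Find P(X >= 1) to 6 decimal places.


P(X>=1) = 1 - P(X<=0) = 1 - (e^(-8)*8^0/0!)
≈ 1 - 0.0003354626 = 0.9996645374
≈ 0.999665

0.999665


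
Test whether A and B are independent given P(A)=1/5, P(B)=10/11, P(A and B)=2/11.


P(A)*P(B) = 1/5*10/11 = 2/11
P(A∩B) = 2/11, which equals P(A)P(B), so independent

Yes, A and B are independent


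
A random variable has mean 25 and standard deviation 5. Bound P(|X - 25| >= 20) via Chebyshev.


k = 20/5 = 4
Chebyshev: P(|X-mu| >= k*sigma) <= 1/k^2 = 1/4^2 = 1/16

1/16


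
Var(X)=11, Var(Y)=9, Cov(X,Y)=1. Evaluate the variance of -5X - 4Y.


Var(-5X - 4Y) = (-5)^2*Var(X) + (-4)^2*Var(Y) + 2*(-5)*(-4)*Cov(X,Y)
= 25*11 + 16*9 + 40*1
= 275 + 144 + 40 = 459

459


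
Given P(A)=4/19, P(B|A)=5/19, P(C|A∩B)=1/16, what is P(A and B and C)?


P(A∩B∩C) = P(A) * P(B|A) * P(C|A∩B)
= 4/19 * 5/19 * 1/16
= 20/361 * 1/16 = 5/1444

5/1444


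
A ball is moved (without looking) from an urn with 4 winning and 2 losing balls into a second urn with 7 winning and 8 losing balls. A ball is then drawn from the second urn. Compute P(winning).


P(transfer winning) = 4/6 = 2/3; P(transfer losing) = 1/3
If winning transferred: Urn II has 8 winning of 16, so P(winning|winning moved) = 1/2
If losing transferred: Urn II has 7 winning of 16, so P(winning|losing moved) = 7/16
By total probability: P(winning) = 2/3*1/2 + 1/3*7/16 = 23/48

23/48


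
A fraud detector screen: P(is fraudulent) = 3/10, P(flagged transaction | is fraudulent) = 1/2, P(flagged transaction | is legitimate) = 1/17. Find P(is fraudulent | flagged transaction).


P(A) = P(A|B)P(B) + P(A|B')P(B') = 1/2*3/10 + 1/17*7/10 = 13/68
P(B|A) = P(A|B)P(B)/P(A) = (3/20)/(13/68) = 51/65

51/65


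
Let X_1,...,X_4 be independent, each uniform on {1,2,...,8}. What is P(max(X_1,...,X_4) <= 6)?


P(max <= 6) = P(all X_i <= 6) = (P(X_1 <= 6))^4
= (6/8)^4 = (3/4)^4 = 81/256

81/256


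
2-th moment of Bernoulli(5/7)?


For Bernoulli: X in {0,1}
E[X^2] = 0^2*(1-5/7) + 1^2*5/7 = 5/7

5/7


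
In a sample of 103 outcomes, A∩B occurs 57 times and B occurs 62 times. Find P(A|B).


P(A|B) = P(A∩B)/P(B) = (57/103)/(62/103) = 57/62

57/62


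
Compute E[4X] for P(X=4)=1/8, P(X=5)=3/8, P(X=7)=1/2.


E[4X] = sum(g(x)*P(x))
= 16*1/8 + 20*3/8 + 28*1/2
= 47/2

47/2


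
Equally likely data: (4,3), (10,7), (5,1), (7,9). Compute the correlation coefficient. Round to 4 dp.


Cov(X,Y) = 5.0000, Var(X) = 5.2500, Var(Y) = 10.0000
rho = Cov/(sqrt(VarX)*sqrt(VarY)) = 0.6901

0.6901


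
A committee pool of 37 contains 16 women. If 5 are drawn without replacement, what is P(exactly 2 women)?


P(X=2) = C(16,2)*C(21,3) / C(37,5)
= 120*1330 / 435897
= 159600/435897 = 7600/20757

7600/20757


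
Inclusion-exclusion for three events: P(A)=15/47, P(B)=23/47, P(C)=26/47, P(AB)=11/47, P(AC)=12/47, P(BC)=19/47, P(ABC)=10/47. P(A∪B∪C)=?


P(A∪B∪C) = P(A)+P(B)+P(C) - P(AB)-P(AC)-P(BC) + P(ABC)
= 15/47+23/47+26/47 - 11/47-12/47-19/47 + 10/47
= 32/47

32/47


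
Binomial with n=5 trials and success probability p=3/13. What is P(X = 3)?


P(X=3) = C(5,3) * p^3 * (1-p)^2
= 10 * 27/2197 * 100/169
= 27000/371293

27000/371293


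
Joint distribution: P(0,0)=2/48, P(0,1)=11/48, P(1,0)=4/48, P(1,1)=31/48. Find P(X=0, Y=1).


Read from table: P(X=0, Y=1) = 11/48

11/48


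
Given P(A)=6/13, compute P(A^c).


P(A') = 1 - P(A) = 1 - 6/13 = 7/13

7/13


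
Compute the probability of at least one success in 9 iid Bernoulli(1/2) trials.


P(at least one) = 1 - P(none)
P(none) = (1 - 1/2)^9 = (1/2)^9 = 1/512
P(at least one) = 1 - 1/512 = 511/512

511/512


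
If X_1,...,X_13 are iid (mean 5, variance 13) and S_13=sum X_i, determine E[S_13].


E[S_n] = n*E[X_1] = 13*5 = 65

65


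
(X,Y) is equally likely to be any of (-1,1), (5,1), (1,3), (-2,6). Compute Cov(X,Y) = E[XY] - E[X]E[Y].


E[X]=3/4, E[Y]=11/4, E[XY]=-5/4
Cov(X,Y) = E[XY] - E[X]E[Y] = -5/4 - 3/4*11/4 = -53/16

-53/16


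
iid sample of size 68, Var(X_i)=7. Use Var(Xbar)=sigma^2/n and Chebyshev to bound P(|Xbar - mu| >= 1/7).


Var(Xbar) = Var(X)/n = 7/68
Chebyshev: P(|Xbar-mu| >= 1/7) <= Var(Xbar)/(1/7)^2 = (7/68)/(1/49) = 343/68
Bound exceeds 1, so trivial bound: 1

1


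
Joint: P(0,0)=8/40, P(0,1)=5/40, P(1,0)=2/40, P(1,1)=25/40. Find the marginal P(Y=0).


P(Y=0) = P(0,0)+P(1,0) = 8/40 + 2/40 = 10/40 = 1/4

1/4


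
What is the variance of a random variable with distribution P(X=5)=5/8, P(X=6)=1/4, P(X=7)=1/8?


E[X] = 11/2, E[X^2] = 123/4
Var(X) = E[X^2] - (E[X])^2 = 123/4 - (11/2)^2 = 1/2

1/2


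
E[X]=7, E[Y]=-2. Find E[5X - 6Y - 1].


E[5X - 6Y - 1] = 5*E[X] - 6*E[Y] - 1
= (5)*(7) + (-6)*(-2) + (-1)
= 35 + 12 - 1 = 46

46


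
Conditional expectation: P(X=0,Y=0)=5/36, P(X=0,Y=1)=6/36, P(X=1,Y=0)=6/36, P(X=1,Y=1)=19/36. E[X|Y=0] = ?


P(Y=0) = 11/36
E[X|Y=0] = (0*5 + 1*6)/11 = 6/11

6/11


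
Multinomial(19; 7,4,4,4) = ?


19! = 121645100408832000
Denominator: 7!=5040 * 4!=24 * 4!=24 * 4!=24
Coefficient = 121645100408832000 / 69672960 = 1745944200

1745944200


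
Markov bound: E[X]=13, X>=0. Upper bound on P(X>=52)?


Markov: P(X >= a) <= E[X]/a
P(X >= 52) <= 13/52 = 1/4

1/4


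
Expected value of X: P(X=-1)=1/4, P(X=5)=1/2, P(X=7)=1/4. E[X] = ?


E[X] = sum(x * P(x))
= -1*1/4 + 5*1/2 + 7*1/4
= 4

4


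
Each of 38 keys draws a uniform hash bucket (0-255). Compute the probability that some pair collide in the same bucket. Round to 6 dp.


P(all different) = prod((256-i)/256 for i=0..37) = 0.055523
P(at least one match) = 1 - 0.055523 = 0.944477

0.944477


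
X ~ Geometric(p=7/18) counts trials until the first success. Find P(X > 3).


P(X > 3) = P(first 3 trials all fail) = (1-p)^3 = (11/18)^3 = 1331/5832

1331/5832


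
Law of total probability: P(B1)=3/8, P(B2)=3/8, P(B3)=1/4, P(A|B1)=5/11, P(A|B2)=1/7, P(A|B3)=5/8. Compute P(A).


P(A) = P(A|B1)P(B1) + P(A|B2)P(B2) + P(A|B3)P(B3)
= 5/11*3/8 + 1/7*3/8 + 5/8*1/4
= 15/88 + 3/56 + 5/32 = 937/2464

937/2464


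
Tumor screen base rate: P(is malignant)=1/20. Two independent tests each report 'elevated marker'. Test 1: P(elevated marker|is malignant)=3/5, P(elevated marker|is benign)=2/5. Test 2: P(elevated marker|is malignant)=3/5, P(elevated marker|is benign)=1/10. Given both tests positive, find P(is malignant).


After test 1: P(+) = 3/5*1/20 + 2/5*19/20 = 41/100
P(B|+) = (3/100)/(41/100) = 3/41
After test 2 (use post1 as new prior): P(+) = 3/5*3/41 + 1/10*38/41 = 28/205
P(B|+,+) = (9/205)/(28/205) = 9/28

9/28


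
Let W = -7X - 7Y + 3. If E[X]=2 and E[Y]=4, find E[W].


E[-7X - 7Y + 3] = -7*E[X] - 7*E[Y] + 3
= (-7)*(2) + (-7)*(4) + (3)
= -14 - 28 + 3 = -39

-39


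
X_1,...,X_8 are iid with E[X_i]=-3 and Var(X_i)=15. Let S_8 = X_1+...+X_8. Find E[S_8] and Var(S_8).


E[S_n] = n*mu = 8*-3 = -24
Var(S_n) = n*sigma^2 = 8*15 = 120

E[S_8]=-24, Var(S_8)=120


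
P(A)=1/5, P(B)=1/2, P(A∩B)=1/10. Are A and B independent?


P(A)*P(B) = 1/5*1/2 = 1/10
P(A∩B) = 1/10, which equals P(A)P(B), so independent

Yes, A and B are independent


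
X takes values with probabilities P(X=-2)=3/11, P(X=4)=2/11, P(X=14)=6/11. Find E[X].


E[X] = sum(x * P(x))
= -2*3/11 + 4*2/11 + 14*6/11
= 86/11

86/11


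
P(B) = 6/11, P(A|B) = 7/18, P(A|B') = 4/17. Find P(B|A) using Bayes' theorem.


P(A) = P(A|B)P(B) + P(A|B')P(B') = 7/18*6/11 + 4/17*5/11 = 179/561
P(B|A) = P(A|B)P(B)/P(A) = (7/33)/(179/561) = 119/179

119/179


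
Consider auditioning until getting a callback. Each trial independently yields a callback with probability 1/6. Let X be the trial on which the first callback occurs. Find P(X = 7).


P(X=7) = (1-p)^6 * p = (5/6)^6 * 1/6
= 15625/46656 * 1/6 = 15625/279936

15625/279936


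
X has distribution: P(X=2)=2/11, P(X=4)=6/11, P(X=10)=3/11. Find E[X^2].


E[X^2] = sum(g(x)*P(x))
= 4*2/11 + 16*6/11 + 100*3/11
= 404/11

404/11


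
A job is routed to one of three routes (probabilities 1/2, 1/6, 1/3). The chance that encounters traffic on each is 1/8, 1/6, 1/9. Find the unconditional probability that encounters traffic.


P(A) = P(A|B1)P(B1) + P(A|B2)P(B2) + P(A|B3)P(B3)
= 1/8*1/2 + 1/6*1/6 + 1/9*1/3
= 1/16 + 1/36 + 1/27 = 55/432

55/432


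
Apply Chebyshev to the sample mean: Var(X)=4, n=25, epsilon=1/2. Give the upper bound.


Var(Xbar) = Var(X)/n = 4/25
Chebyshev: P(|Xbar-mu| >= 1/2) <= Var(Xbar)/(1/2)^2 = (4/25)/(1/4) = 16/25

16/25


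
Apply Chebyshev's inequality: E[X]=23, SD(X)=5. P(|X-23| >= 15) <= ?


k = 15/5 = 3
Chebyshev: P(|X-mu| >= k*sigma) <= 1/k^2 = 1/3^2 = 1/9

1/9


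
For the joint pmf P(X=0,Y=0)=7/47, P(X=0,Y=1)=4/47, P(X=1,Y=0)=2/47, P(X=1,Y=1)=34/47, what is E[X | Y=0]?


P(Y=0) = 9/47
E[X|Y=0] = (0*7 + 1*2)/9 = 2/9

2/9


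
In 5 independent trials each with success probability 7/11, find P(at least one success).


P(at least one) = 1 - P(none)
P(none) = (1 - 7/11)^5 = (4/11)^5 = 1024/161051
P(at least one) = 1 - 1024/161051 = 160027/161051

160027/161051


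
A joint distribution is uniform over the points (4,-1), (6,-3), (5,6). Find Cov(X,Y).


E[X]=5, E[Y]=2/3, E[XY]=8/3
Cov(X,Y) = E[XY] - E[X]E[Y] = 8/3 - 5*2/3 = -2/3

-2/3


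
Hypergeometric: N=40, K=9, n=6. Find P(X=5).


P(X=5) = C(9,5)*C(31,1) / C(40,6)
= 126*31 / 3838380
= 3906/3838380 = 93/91390

93/91390


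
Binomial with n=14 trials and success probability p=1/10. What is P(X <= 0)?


P(X<=0) = P(X=0)
= 22876792454961/100000000000000
= 22876792454961/100000000000000

22876792454961/100000000000000


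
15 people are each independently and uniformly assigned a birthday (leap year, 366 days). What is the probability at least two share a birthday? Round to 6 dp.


P(all different) = prod((366-i)/366 for i=0..14) = 0.747702
P(at least one match) = 1 - 0.747702 = 0.252298

0.252298


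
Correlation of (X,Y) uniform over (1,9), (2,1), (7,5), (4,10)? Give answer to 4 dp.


Cov(X,Y) = -0.3750, Var(X) = 5.2500, Var(Y) = 12.6875
rho = Cov/(sqrt(VarX)*sqrt(VarY)) = -0.0459

-0.0459


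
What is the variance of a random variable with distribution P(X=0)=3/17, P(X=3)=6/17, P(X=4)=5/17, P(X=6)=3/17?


E[X] = 56/17, E[X^2] = 242/17
Var(X) = E[X^2] - (E[X])^2 = 242/17 - (56/17)^2 = 978/289

978/289


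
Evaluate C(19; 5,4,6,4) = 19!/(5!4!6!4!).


19! = 121645100408832000
Denominator: 5!=120 * 4!=24 * 6!=720 * 4!=24
Coefficient = 121645100408832000 / 49766400 = 2444321880

2444321880


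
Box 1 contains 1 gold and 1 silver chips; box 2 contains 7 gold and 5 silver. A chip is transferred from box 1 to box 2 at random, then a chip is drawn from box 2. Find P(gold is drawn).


P(transfer gold) = 1/2; P(transfer silver) = 1/2
If gold transferred: Urn II has 8 gold of 13, so P(gold|gold moved) = 8/13
If silver transferred: Urn II has 7 gold of 13, so P(gold|silver moved) = 7/13
By total probability: P(gold) = 1/2*8/13 + 1/2*7/13 = 15/26

15/26


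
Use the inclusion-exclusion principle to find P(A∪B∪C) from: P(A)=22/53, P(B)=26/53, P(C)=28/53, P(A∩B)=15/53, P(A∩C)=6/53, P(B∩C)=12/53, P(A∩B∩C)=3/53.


P(A∪B∪C) = P(A)+P(B)+P(C) - P(AB)-P(AC)-P(BC) + P(ABC)
= 22/53+26/53+28/53 - 15/53-6/53-12/53 + 3/53
= 46/53

46/53


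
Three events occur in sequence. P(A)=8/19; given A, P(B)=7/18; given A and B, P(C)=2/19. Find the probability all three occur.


P(A∩B∩C) = P(A) * P(B|A) * P(C|A∩B)
= 8/19 * 7/18 * 2/19
= 28/171 * 2/19 = 56/3249

56/3249


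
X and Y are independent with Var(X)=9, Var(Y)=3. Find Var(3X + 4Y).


Independence => Cov(X,Y)=0
Var(3X + 4Y) = 3^2*Var(X) + 4^2*Var(Y)
= 9*9 + 16*3 = 129

129


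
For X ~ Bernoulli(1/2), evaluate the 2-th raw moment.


For Bernoulli: X in {0,1}
E[X^2] = 0^2*(1-1/2) + 1^2*1/2 = 1/2

1/2


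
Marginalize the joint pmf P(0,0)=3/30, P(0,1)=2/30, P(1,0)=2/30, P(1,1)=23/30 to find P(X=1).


P(X=1) = P(1,0)+P(1,1) = 2/30 + 23/30 = 25/30 = 5/6

5/6


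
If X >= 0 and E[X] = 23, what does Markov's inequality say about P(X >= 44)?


Markov: P(X >= a) <= E[X]/a
P(X >= 44) <= 23/44

23/44


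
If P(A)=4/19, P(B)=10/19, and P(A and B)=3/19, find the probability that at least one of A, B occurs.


P(A∪B) = P(A) + P(B) - P(A∩B)
= 4/19 + 10/19 - 3/19 = 11/19

11/19


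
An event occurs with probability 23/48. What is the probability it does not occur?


P(A') = 1 - P(A) = 1 - 23/48 = 25/48

25/48


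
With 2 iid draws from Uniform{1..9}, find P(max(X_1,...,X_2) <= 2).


P(max <= 2) = P(all X_i <= 2) = (P(X_1 <= 2))^2
= (2/9)^2 = 4/81

4/81


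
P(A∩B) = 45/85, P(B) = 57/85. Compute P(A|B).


P(A|B) = P(A∩B)/P(B) = (45/85)/(57/85) = 45/57 = 15/19

15/19


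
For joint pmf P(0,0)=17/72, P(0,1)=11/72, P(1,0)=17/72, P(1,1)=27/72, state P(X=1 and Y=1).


Read from table: P(X=1, Y=1) = 27/72 = 3/8

3/8


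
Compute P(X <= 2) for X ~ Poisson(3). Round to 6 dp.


P(X<=2) = e^(-3)*3^0/0! + e^(-3)*3^1/1! + e^(-3)*3^2/2!
≈ 0.0497870684 + 0.1493612051 + 0.2240418077
= 0.4231900812
≈ 0.423190

0.423190


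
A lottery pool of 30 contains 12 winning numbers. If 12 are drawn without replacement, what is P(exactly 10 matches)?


P(X=10) = C(12,10)*C(18,2) / C(30,12)
= 66*153 / 86493225
= 10098/86493225 = 3366/28831075

3366/28831075


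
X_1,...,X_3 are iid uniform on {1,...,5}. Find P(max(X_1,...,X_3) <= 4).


P(max <= 4) = P(all X_i <= 4) = (P(X_1 <= 4))^3
= (4/5)^3 = 64/125

64/125


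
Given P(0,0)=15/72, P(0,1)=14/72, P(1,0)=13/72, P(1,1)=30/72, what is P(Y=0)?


P(Y=0) = P(0,0)+P(1,0) = 15/72 + 13/72 = 28/72 = 7/18

7/18


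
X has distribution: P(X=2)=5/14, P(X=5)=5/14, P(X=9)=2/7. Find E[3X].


E[3X] = sum(g(x)*P(x))
= 6*5/14 + 15*5/14 + 27*2/7
= 213/14

213/14


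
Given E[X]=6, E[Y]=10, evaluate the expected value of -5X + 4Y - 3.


E[-5X + 4Y - 3] = -5*E[X] + 4*E[Y] - 3
= (-5)*(6) + (4)*(10) + (-3)
= -30 + 40 - 3 = 7

7


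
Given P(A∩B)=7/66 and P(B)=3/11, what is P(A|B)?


P(A|B) = P(A∩B)/P(B) = (7/66)/(18/66) = 7/18

7/18


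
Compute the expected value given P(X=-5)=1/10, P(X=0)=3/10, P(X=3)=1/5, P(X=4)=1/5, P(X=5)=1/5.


E[X] = sum(x * P(x))
= -5*1/10 + 0*3/10 + 3*1/5 + 4*1/5 + 5*1/5
= 19/10

19/10


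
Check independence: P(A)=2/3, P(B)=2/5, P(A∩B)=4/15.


P(A)*P(B) = 2/3*2/5 = 4/15
P(A∩B) = 4/15, which equals P(A)P(B), so independent

Yes, A and B are independent


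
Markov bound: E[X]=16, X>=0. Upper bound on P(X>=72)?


Markov: P(X >= a) <= E[X]/a
P(X >= 72) <= 16/72 = 2/9

2/9


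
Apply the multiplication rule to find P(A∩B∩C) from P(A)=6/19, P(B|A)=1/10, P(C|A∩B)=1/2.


P(A∩B∩C) = P(A) * P(B|A) * P(C|A∩B)
= 6/19 * 1/10 * 1/2
= 3/95 * 1/2 = 3/190

3/190


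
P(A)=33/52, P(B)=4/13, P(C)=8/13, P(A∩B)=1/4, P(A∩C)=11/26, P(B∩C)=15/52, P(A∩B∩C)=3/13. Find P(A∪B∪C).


P(A∪B∪C) = P(A)+P(B)+P(C) - P(AB)-P(AC)-P(BC) + P(ABC)
= 33/52+4/13+8/13 - 1/4-11/26-15/52 + 3/13
= 43/52

43/52


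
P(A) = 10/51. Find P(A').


P(A') = 1 - P(A) = 1 - 10/51 = 41/51

41/51


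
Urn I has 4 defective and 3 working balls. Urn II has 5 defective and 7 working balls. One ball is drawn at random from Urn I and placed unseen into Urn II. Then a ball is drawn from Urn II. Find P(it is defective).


P(transfer defective) = 4/7; P(transfer working) = 3/7
If defective transferred: Urn II has 6 defective of 13, so P(defective|defective moved) = 6/13
If working transferred: Urn II has 5 defective of 13, so P(defective|working moved) = 5/13
By total probability: P(defective) = 4/7*6/13 + 3/7*5/13 = 3/7

3/7


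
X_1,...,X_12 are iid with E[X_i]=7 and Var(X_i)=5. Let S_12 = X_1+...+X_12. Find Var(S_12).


By independence, Var(S_n) = n*Var(X_1) = 12*5 = 60

60


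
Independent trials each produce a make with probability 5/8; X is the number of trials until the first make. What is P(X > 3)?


P(X > 3) = P(first 3 trials all fail) = (1-p)^3 = (3/8)^3 = 27/512

27/512
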